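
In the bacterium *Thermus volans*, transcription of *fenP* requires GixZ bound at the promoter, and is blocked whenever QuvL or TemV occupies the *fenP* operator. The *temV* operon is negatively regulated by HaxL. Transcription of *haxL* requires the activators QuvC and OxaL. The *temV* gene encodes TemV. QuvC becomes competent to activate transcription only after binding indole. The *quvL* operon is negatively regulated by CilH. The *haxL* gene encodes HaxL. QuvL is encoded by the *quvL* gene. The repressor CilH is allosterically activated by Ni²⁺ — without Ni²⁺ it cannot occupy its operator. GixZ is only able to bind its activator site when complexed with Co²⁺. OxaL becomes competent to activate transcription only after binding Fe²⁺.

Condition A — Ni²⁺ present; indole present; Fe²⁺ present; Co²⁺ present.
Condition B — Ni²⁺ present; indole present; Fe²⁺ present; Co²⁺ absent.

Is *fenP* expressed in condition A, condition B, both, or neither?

Condition A:
Ni²⁺ is present, so CilH is active.
With repressor CilH bound, *quvL* is not transcribed.
So QuvL is not produced.
Indole is present, so QuvC is active.
Fe²⁺ is present, so OxaL is active.
No repressor is bound and QuvC and OxaL are active, so *haxL* is transcribed.
So HaxL is produced and active.
With repressor HaxL bound, *temV* is not transcribed.
So TemV is not produced.
Co²⁺ is present, so GixZ is active.
No repressor is bound and GixZ is active, so *fenP* is transcribed.
→ *fenP* is ON in A.
Condition B:
Ni²⁺ is present, so CilH is active.
With repressor CilH bound, *quvL* is not transcribed.
So QuvL is not produced.
Indole is present, so QuvC is active.
Fe²⁺ is present, so OxaL is active.
No repressor is bound and QuvC and OxaL are active, so *haxL* is transcribed.
So HaxL is produced and active.
With repressor HaxL bound, *temV* is not transcribed.
So TemV is not produced.
Co²⁺ is absent, so GixZ is inactive.
Required activator GixZ is absent, so *fenP* is not transcribed.
→ *fenP* is OFF in B.

A only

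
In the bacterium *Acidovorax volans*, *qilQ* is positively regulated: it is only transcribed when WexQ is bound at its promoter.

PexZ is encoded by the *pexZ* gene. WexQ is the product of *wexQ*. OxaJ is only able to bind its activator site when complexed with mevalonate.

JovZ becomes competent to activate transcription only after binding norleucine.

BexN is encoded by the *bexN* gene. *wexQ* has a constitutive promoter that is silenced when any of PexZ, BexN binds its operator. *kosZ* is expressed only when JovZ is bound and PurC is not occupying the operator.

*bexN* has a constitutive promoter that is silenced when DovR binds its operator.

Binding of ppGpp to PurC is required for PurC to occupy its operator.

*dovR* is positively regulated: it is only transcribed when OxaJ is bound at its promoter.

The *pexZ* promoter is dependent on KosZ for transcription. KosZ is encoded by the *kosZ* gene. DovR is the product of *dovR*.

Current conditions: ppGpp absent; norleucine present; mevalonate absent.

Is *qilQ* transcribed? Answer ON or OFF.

OFF

Norleucine is present, so JovZ is active.
ppGpp is absent, so PurC is inactive.
No repressor is bound and JovZ is active, so *kosZ* is transcribed.
So KosZ is produced and active.
No repressor is bound and KosZ is active, so *pexZ* is transcribed.
So PexZ is produced and active.
Mevalonate is absent, so OxaJ is inactive.
Required activator OxaJ is absent, so *dovR* is not transcribed.
So DovR is not produced.
With no repressor bound, *bexN* is transcribed.
So BexN is produced and active.
With repressor PexZ bound, *wexQ* is not transcribed.
So WexQ is not produced.
Required activator WexQ is absent, so *qilQ* is not transcribed.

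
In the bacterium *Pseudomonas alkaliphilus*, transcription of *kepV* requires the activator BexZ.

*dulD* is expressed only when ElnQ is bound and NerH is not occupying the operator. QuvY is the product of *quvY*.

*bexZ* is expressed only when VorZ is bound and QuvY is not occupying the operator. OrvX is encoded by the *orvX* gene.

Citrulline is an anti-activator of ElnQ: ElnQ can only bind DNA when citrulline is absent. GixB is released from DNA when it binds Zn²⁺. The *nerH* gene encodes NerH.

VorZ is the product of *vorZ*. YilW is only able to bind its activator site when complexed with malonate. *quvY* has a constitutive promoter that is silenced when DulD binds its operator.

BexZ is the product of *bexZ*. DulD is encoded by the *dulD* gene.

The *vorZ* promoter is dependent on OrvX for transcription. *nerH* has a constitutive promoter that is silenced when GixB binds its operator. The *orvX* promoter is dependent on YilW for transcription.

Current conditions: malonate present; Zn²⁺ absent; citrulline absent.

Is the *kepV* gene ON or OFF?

ON

Zn²⁺ is absent, so GixB is active.
With repressor GixB bound, *nerH* is not transcribed.
So NerH is not produced.
Citrulline is absent, so ElnQ is active.
No repressor is bound and ElnQ is active, so *dulD* is transcribed.
So DulD is produced and active.
With repressor DulD bound, *quvY* is not transcribed.
So QuvY is not produced.
Malonate is present, so YilW is active.
No repressor is bound and YilW is active, so *orvX* is transcribed.
So OrvX is produced and active.
No repressor is bound and OrvX is active, so *vorZ* is transcribed.
So VorZ is produced and active.
No repressor is bound and VorZ is active, so *bexZ* is transcribed.
So BexZ is produced and active.
No repressor is bound and BexZ is active, so *kepV* is transcribed.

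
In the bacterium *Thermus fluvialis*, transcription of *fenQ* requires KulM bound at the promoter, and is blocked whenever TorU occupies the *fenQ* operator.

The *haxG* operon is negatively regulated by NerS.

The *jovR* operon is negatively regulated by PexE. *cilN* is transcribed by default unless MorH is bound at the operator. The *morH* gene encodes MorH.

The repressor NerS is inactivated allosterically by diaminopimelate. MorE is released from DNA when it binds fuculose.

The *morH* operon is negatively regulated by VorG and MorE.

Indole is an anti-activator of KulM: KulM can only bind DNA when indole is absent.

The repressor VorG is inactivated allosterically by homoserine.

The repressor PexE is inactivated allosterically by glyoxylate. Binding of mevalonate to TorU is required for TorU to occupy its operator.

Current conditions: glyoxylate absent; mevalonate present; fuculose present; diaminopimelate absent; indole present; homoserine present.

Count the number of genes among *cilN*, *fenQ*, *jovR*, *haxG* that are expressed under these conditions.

Homoserine is present, so VorG is inactive.
Fuculose is present, so MorE is inactive.
With no repressor bound, *morH* is transcribed.
So MorH is produced and active.
With repressor MorH bound, *cilN* is not transcribed.
→ *cilN* is OFF.
Mevalonate is present, so TorU is active.
Indole is present, so KulM is inactive.
With repressor TorU bound, *fenQ* is not transcribed.
→ *fenQ* is OFF.
Glyoxylate is absent, so PexE is active.
With repressor PexE bound, *jovR* is not transcribed.
→ *jovR* is OFF.
Diaminopimelate is absent, so NerS is active.
With repressor NerS bound, *haxG* is not transcribed.
→ *haxG* is OFF.
0 of the 4 genes are transcribed.

0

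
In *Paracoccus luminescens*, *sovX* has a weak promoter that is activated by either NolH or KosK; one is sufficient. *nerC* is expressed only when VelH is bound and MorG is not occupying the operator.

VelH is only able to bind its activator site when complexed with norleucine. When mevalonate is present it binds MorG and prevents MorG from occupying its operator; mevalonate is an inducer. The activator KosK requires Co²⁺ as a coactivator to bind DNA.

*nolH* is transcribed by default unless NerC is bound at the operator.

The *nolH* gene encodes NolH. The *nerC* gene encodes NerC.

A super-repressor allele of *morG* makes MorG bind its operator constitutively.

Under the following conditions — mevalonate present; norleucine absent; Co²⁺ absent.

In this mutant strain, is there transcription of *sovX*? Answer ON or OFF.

Norleucine is absent, so VelH is inactive.
MorG is constitutively active in this strain.
With repressor MorG bound, *nerC* is not transcribed.
So NerC is not produced.
With no repressor bound, *nolH* is transcribed.
So NolH is produced and active.
Co²⁺ is absent, so KosK is inactive.
Activator NolH is present, so *sovX* is transcribed.

ON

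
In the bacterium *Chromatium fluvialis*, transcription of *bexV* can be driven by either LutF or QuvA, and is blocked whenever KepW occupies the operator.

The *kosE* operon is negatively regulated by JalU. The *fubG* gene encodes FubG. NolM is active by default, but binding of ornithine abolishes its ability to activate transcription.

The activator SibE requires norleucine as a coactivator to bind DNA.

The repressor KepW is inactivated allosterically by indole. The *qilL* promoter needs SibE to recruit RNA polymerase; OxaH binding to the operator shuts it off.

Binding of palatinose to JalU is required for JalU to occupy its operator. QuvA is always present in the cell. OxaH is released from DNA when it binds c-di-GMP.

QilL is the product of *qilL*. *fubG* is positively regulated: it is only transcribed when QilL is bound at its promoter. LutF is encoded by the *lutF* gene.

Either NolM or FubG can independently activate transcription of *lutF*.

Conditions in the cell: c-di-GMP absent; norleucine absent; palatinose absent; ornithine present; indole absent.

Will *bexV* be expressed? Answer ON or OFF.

Indole is absent, so KepW is active.
Ornithine is present, so NolM is inactive.
c-di-GMP is absent, so OxaH is active.
Norleucine is absent, so SibE is inactive.
With repressor OxaH bound, *qilL* is not transcribed.
So QilL is not produced.
Required activator QilL is absent, so *fubG* is not transcribed.
So FubG is not produced.
No activator is available at the *lutF* promoter, so *lutF* is not transcribed.
So LutF is not produced.
QuvA is produced constitutively and is active.
With repressor KepW bound, *bexV* is not transcribed.

OFF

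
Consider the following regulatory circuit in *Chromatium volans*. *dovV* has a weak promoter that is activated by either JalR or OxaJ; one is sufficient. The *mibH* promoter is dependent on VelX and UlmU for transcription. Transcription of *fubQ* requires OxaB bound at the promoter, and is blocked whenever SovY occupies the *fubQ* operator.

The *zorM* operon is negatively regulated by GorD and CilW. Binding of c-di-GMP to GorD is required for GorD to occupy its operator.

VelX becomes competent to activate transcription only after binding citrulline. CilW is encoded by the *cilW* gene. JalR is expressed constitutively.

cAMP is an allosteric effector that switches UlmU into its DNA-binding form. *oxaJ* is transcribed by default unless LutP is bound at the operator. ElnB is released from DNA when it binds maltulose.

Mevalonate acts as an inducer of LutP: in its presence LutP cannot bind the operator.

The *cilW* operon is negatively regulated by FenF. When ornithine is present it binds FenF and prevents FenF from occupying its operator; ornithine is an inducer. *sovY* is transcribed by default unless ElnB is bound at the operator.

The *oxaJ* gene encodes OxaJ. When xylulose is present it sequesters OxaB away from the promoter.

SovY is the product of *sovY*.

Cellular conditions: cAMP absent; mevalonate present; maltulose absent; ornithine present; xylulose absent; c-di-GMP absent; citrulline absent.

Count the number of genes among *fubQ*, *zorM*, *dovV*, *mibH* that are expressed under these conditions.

2

Xylulose is absent, so OxaB is active.
Maltulose is absent, so ElnB is active.
With repressor ElnB bound, *sovY* is not transcribed.
So SovY is not produced.
No repressor is bound and OxaB is active, so *fubQ* is transcribed.
→ *fubQ* is ON.
c-di-GMP is absent, so GorD is inactive.
Ornithine is present, so FenF is inactive.
With no repressor bound, *cilW* is transcribed.
So CilW is produced and active.
With repressor CilW bound, *zorM* is not transcribed.
→ *zorM* is OFF.
JalR is produced constitutively and is active.
Mevalonate is present, so LutP is inactive.
With no repressor bound, *oxaJ* is transcribed.
So OxaJ is produced and active.
Activator JalR is present, so *dovV* is transcribed.
→ *dovV* is ON.
Citrulline is absent, so VelX is inactive.
cAMP is absent, so UlmU is inactive.
Required activator VelX is absent, so *mibH* is not transcribed.
→ *mibH* is OFF.
2 of the 4 genes are transcribed.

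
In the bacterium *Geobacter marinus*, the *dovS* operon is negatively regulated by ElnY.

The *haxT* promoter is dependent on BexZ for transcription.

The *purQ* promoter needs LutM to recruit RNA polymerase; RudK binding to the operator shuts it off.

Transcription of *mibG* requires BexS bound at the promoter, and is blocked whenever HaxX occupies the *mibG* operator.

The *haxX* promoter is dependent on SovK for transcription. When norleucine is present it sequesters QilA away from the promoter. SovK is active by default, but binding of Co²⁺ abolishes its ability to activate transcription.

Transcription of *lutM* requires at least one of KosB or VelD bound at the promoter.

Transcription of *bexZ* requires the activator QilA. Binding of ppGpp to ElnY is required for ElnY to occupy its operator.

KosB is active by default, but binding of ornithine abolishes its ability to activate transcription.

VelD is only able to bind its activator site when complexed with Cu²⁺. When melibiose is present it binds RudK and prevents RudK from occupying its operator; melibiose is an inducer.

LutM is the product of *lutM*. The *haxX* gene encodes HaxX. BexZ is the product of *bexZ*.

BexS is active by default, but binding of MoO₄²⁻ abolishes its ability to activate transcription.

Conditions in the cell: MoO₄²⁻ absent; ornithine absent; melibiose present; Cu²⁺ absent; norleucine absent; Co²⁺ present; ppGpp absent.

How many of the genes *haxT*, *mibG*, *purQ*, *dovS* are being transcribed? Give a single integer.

Norleucine is absent, so QilA is active.
No repressor is bound and QilA is active, so *bexZ* is transcribed.
So BexZ is produced and active.
No repressor is bound and BexZ is active, so *haxT* is transcribed.
→ *haxT* is ON.
MoO₄²⁻ is absent, so BexS is active.
Co²⁺ is present, so SovK is inactive.
Required activator SovK is absent, so *haxX* is not transcribed.
So HaxX is not produced.
No repressor is bound and BexS is active, so *mibG* is transcribed.
→ *mibG* is ON.
Ornithine is absent, so KosB is active.
Cu²⁺ is absent, so VelD is inactive.
Activator KosB is present, so *lutM* is transcribed.
So LutM is produced and active.
Melibiose is present, so RudK is inactive.
No repressor is bound and LutM is active, so *purQ* is transcribed.
→ *purQ* is ON.
ppGpp is absent, so ElnY is inactive.
With no repressor bound, *dovS* is transcribed.
→ *dovS* is ON.
4 of the 4 genes are transcribed.

4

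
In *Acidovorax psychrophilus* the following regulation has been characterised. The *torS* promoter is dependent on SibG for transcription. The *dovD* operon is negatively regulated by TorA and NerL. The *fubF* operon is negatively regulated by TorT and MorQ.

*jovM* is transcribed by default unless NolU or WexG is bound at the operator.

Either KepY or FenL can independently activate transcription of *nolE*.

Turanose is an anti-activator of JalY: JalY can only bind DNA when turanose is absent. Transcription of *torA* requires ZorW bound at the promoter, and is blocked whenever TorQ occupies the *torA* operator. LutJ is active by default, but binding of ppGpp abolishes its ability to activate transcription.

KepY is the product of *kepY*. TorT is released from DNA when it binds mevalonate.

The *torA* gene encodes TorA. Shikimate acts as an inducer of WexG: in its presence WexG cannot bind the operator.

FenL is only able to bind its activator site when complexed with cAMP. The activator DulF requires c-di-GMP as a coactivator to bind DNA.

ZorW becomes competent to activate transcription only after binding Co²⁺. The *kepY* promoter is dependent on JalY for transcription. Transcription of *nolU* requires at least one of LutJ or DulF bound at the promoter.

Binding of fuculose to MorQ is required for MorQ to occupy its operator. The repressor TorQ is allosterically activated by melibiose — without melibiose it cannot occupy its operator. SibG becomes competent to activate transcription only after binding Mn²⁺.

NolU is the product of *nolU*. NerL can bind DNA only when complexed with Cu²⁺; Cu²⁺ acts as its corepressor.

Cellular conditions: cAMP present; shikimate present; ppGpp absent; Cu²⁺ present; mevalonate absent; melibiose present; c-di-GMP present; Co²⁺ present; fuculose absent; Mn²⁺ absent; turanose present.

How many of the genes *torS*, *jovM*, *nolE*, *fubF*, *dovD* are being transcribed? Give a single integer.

1

Mn²⁺ is absent, so SibG is inactive.
Required activator SibG is absent, so *torS* is not transcribed.
→ *torS* is OFF.
ppGpp is absent, so LutJ is active.
c-di-GMP is present, so DulF is active.
Activator LutJ is present, so *nolU* is transcribed.
So NolU is produced and active.
Shikimate is present, so WexG is inactive.
With repressor NolU bound, *jovM* is not transcribed.
→ *jovM* is OFF.
Turanose is present, so JalY is inactive.
Required activator JalY is absent, so *kepY* is not transcribed.
So KepY is not produced.
cAMP is present, so FenL is active.
Activator FenL is present, so *nolE* is transcribed.
→ *nolE* is ON.
Mevalonate is absent, so TorT is active.
Fuculose is absent, so MorQ is inactive.
With repressor TorT bound, *fubF* is not transcribed.
→ *fubF* is OFF.
Melibiose is present, so TorQ is active.
Co²⁺ is present, so ZorW is active.
With repressor TorQ bound, *torA* is not transcribed.
So TorA is not produced.
Cu²⁺ is present, so NerL is active.
With repressor NerL bound, *dovD* is not transcribed.
→ *dovD* is OFF.
1 of the 5 genes is transcribed.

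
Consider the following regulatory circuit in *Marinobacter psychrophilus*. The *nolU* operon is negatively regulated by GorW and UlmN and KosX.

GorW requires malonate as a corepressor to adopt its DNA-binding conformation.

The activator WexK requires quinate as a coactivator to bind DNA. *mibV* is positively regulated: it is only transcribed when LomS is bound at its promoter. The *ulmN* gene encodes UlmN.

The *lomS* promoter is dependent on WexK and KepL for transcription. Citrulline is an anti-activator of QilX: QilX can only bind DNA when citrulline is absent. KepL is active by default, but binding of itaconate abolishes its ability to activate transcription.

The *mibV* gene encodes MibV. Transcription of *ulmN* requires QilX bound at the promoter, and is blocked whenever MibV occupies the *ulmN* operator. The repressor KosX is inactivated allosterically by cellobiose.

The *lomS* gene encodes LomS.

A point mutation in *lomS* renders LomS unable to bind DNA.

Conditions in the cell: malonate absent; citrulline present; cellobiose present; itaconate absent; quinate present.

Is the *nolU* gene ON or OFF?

Malonate is absent, so GorW is inactive.
Citrulline is present, so QilX is inactive.
LomS is non-functional in this strain, so it has no effect.
Required activator LomS is absent, so *mibV* is not transcribed.
So MibV is not produced.
Required activator QilX is absent, so *ulmN* is not transcribed.
So UlmN is not produced.
Cellobiose is present, so KosX is inactive.
With no repressor bound, *nolU* is transcribed.

ON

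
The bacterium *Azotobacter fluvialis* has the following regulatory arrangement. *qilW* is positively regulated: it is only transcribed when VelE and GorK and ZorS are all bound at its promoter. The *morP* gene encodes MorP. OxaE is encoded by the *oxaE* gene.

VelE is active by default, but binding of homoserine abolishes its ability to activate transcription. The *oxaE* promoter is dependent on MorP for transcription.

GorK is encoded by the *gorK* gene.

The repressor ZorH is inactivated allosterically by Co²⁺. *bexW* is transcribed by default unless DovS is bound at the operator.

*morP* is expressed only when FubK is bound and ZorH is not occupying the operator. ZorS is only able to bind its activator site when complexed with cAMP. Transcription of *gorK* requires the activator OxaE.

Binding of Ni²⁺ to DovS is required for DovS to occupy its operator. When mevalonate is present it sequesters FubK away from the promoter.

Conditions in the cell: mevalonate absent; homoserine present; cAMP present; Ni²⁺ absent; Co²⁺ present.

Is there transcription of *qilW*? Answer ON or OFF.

Homoserine is present, so VelE is inactive.
Mevalonate is absent, so FubK is active.
Co²⁺ is present, so ZorH is inactive.
No repressor is bound and FubK is active, so *morP* is transcribed.
So MorP is produced and active.
No repressor is bound and MorP is active, so *oxaE* is transcribed.
So OxaE is produced and active.
No repressor is bound and OxaE is active, so *gorK* is transcribed.
So GorK is produced and active.
cAMP is present, so ZorS is active.
Required activator VelE is absent, so *qilW* is not transcribed.

OFF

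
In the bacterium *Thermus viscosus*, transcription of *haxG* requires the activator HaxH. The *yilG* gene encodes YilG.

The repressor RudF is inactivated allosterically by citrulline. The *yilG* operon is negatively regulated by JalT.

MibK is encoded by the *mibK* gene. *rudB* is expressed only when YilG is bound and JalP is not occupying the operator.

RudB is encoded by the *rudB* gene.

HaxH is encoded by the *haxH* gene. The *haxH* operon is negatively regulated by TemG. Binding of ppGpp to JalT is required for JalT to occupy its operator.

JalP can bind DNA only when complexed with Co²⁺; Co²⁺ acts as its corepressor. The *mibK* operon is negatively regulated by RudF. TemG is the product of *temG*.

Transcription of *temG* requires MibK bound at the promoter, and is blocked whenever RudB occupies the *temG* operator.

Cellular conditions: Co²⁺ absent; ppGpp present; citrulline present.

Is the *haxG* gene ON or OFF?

OFF

ppGpp is present, so JalT is active.
With repressor JalT bound, *yilG* is not transcribed.
So YilG is not produced.
Co²⁺ is absent, so JalP is inactive.
Required activator YilG is absent, so *rudB* is not transcribed.
So RudB is not produced.
Citrulline is present, so RudF is inactive.
With no repressor bound, *mibK* is transcribed.
So MibK is produced and active.
No repressor is bound and MibK is active, so *temG* is transcribed.
So TemG is produced and active.
With repressor TemG bound, *haxH* is not transcribed.
So HaxH is not produced.
Required activator HaxH is absent, so *haxG* is not transcribed.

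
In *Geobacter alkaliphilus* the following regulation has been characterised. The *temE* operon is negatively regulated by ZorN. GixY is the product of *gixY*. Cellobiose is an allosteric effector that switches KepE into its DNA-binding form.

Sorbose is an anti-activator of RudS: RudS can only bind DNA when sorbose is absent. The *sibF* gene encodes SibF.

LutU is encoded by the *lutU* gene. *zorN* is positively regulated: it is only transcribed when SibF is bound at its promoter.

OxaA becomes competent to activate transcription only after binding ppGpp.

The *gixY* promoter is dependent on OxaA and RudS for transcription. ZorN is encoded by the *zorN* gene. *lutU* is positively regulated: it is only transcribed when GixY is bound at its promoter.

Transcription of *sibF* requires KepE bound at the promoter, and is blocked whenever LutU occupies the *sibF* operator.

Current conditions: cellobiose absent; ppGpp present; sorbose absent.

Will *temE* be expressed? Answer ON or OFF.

ON

ppGpp is present, so OxaA is active.
Sorbose is absent, so RudS is active.
No repressor is bound and OxaA and RudS are active, so *gixY* is transcribed.
So GixY is produced and active.
No repressor is bound and GixY is active, so *lutU* is transcribed.
So LutU is produced and active.
Cellobiose is absent, so KepE is inactive.
With repressor LutU bound, *sibF* is not transcribed.
So SibF is not produced.
Required activator SibF is absent, so *zorN* is not transcribed.
So ZorN is not produced.
With no repressor bound, *temE* is transcribed.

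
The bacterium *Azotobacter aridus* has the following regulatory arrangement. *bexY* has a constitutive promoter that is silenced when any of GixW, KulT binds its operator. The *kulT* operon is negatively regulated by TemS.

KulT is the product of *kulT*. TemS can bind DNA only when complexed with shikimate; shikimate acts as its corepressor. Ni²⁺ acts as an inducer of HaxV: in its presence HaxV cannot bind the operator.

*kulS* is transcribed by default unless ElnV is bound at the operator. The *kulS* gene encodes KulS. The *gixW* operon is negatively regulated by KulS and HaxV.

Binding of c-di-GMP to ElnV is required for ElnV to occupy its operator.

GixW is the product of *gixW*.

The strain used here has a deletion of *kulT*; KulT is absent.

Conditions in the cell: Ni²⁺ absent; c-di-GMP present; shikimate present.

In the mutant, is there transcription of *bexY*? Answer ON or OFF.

c-di-GMP is present, so ElnV is active.
With repressor ElnV bound, *kulS* is not transcribed.
So KulS is not produced.
Ni²⁺ is absent, so HaxV is active.
With repressor HaxV bound, *gixW* is not transcribed.
So GixW is not produced.
KulT is non-functional in this strain, so it has no effect.
With no repressor bound, *bexY* is transcribed.

ON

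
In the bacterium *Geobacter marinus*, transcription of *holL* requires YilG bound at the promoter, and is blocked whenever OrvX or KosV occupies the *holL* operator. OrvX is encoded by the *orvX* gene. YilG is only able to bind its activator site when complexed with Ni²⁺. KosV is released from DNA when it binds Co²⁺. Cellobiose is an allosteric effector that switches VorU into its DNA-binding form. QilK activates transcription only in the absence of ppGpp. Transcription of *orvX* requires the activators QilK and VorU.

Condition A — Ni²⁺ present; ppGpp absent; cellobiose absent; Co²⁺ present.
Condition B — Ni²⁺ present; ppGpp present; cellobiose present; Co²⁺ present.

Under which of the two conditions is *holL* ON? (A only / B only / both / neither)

Condition A:
Ni²⁺ is present, so YilG is active.
ppGpp is absent, so QilK is active.
Cellobiose is absent, so VorU is inactive.
Required activator VorU is absent, so *orvX* is not transcribed.
So OrvX is not produced.
Co²⁺ is present, so KosV is inactive.
No repressor is bound and YilG is active, so *holL* is transcribed.
→ *holL* is ON in A.
Condition B:
Ni²⁺ is present, so YilG is active.
ppGpp is present, so QilK is inactive.
Cellobiose is present, so VorU is active.
Required activator QilK is absent, so *orvX* is not transcribed.
So OrvX is not produced.
Co²⁺ is present, so KosV is inactive.
No repressor is bound and YilG is active, so *holL* is transcribed.
→ *holL* is ON in B.

both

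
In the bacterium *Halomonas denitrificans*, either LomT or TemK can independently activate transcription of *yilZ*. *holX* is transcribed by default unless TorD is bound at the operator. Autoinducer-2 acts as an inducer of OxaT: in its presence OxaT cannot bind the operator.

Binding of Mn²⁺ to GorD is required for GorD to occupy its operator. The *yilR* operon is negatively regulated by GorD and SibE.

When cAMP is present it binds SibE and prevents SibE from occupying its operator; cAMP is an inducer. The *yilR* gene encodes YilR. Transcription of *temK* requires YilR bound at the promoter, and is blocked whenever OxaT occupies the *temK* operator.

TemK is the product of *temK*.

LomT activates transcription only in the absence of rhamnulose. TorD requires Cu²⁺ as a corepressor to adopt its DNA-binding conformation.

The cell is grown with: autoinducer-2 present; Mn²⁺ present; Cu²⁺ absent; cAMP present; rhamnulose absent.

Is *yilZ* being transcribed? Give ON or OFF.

Rhamnulose is absent, so LomT is active.
Mn²⁺ is present, so GorD is active.
cAMP is present, so SibE is inactive.
With repressor GorD bound, *yilR* is not transcribed.
So YilR is not produced.
Autoinducer-2 is present, so OxaT is inactive.
Required activator YilR is absent, so *temK* is not transcribed.
So TemK is not produced.
Activator LomT is present, so *yilZ* is transcribed.

ON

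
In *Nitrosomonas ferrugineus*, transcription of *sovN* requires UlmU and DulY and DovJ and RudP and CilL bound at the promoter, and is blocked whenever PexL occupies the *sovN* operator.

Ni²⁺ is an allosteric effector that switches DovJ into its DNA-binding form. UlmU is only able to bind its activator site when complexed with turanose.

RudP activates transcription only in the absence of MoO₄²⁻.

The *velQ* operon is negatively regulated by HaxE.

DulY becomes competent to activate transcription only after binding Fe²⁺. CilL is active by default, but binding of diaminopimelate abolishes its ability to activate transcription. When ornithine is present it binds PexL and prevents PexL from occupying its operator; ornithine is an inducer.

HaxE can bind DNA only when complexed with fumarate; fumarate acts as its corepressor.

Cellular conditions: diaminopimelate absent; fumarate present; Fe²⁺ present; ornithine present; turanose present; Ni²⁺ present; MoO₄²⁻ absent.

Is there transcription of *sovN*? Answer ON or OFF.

ON

Turanose is present, so UlmU is active.
Fe²⁺ is present, so DulY is active.
Ni²⁺ is present, so DovJ is active.
MoO₄²⁻ is absent, so RudP is active.
Ornithine is present, so PexL is inactive.
Diaminopimelate is absent, so CilL is active.
No repressor is bound and UlmU and DulY and DovJ and RudP and CilL are active, so *sovN* is transcribed.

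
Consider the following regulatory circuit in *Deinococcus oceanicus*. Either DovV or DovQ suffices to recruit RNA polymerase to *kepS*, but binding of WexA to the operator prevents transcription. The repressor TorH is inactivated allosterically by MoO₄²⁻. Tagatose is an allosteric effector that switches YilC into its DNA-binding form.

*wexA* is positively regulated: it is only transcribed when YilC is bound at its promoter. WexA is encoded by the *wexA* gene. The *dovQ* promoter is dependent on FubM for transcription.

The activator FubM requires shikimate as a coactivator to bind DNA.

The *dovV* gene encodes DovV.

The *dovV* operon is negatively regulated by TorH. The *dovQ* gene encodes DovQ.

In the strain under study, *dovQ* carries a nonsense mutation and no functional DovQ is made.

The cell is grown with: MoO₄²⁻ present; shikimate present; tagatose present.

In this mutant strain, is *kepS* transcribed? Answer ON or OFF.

OFF

Tagatose is present, so YilC is active.
No repressor is bound and YilC is active, so *wexA* is transcribed.
So WexA is produced and active.
MoO₄²⁻ is present, so TorH is inactive.
With no repressor bound, *dovV* is transcribed.
So DovV is produced and active.
DovQ is non-functional in this strain, so it has no effect.
With repressor WexA bound, *kepS* is not transcribed.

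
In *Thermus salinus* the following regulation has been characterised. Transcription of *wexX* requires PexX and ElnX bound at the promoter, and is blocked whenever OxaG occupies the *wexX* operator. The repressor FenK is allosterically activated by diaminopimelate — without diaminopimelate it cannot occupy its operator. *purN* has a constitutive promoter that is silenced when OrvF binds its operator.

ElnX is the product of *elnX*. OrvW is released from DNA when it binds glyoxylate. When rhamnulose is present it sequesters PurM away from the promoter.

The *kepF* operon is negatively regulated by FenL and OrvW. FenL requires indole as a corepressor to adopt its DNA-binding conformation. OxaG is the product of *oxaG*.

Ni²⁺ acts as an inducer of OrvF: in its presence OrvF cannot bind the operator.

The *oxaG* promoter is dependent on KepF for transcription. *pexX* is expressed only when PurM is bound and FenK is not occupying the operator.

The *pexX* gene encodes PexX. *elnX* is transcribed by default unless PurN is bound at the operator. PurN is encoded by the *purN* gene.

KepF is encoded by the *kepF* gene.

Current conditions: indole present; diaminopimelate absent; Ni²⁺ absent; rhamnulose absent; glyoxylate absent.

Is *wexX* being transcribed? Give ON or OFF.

ON

Indole is present, so FenL is active.
Glyoxylate is absent, so OrvW is active.
With repressor FenL bound, *kepF* is not transcribed.
So KepF is not produced.
Required activator KepF is absent, so *oxaG* is not transcribed.
So OxaG is not produced.
Diaminopimelate is absent, so FenK is inactive.
Rhamnulose is absent, so PurM is active.
No repressor is bound and PurM is active, so *pexX* is transcribed.
So PexX is produced and active.
Ni²⁺ is absent, so OrvF is active.
With repressor OrvF bound, *purN* is not transcribed.
So PurN is not produced.
With no repressor bound, *elnX* is transcribed.
So ElnX is produced and active.
No repressor is bound and PexX and ElnX are active, so *wexX* is transcribed.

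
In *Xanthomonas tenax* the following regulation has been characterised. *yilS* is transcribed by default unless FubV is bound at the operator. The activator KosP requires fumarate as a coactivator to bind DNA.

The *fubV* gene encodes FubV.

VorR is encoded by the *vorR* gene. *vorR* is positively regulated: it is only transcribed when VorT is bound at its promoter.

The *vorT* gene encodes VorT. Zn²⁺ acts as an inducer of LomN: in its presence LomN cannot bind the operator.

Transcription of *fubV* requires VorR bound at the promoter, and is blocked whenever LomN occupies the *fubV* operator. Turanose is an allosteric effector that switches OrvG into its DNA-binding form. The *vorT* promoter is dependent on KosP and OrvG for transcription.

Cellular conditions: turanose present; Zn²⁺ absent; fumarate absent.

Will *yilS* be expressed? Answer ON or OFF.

Fumarate is absent, so KosP is inactive.
Turanose is present, so OrvG is active.
Required activator KosP is absent, so *vorT* is not transcribed.
So VorT is not produced.
Required activator VorT is absent, so *vorR* is not transcribed.
So VorR is not produced.
Zn²⁺ is absent, so LomN is active.
With repressor LomN bound, *fubV* is not transcribed.
So FubV is not produced.
With no repressor bound, *yilS* is transcribed.

ON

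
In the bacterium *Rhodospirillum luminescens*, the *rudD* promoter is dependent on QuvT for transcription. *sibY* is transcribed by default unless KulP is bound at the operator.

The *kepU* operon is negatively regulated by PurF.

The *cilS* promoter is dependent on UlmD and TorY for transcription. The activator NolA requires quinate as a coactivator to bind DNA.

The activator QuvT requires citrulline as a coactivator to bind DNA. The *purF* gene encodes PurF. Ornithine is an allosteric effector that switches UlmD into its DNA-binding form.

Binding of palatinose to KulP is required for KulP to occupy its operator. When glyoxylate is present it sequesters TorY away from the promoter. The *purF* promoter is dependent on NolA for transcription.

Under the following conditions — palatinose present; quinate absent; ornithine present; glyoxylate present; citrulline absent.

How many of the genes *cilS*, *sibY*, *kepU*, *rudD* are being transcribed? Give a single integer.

Ornithine is present, so UlmD is active.
Glyoxylate is present, so TorY is inactive.
Required activator TorY is absent, so *cilS* is not transcribed.
→ *cilS* is OFF.
Palatinose is present, so KulP is active.
With repressor KulP bound, *sibY* is not transcribed.
→ *sibY* is OFF.
Quinate is absent, so NolA is inactive.
Required activator NolA is absent, so *purF* is not transcribed.
So PurF is not produced.
With no repressor bound, *kepU* is transcribed.
→ *kepU* is ON.
Citrulline is absent, so QuvT is inactive.
Required activator QuvT is absent, so *rudD* is not transcribed.
→ *rudD* is OFF.
1 of the 4 genes is transcribed.

1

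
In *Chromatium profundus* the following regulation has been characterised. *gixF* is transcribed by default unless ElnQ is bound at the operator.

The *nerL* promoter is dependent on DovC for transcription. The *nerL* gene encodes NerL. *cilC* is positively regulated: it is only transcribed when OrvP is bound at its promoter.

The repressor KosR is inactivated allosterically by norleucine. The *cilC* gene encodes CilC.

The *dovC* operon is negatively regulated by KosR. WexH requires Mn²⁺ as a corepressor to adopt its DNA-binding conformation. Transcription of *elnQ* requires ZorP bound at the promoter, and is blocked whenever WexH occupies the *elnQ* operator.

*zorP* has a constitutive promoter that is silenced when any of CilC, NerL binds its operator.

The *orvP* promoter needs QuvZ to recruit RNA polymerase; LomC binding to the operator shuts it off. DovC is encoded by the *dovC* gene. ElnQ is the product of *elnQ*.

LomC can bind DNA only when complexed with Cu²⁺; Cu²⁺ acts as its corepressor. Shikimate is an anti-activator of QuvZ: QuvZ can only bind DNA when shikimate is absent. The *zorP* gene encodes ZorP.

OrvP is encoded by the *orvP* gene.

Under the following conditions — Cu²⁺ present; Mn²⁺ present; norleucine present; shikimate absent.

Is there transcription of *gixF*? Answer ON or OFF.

ON

Cu²⁺ is present, so LomC is active.
Shikimate is absent, so QuvZ is active.
With repressor LomC bound, *orvP* is not transcribed.
So OrvP is not produced.
Required activator OrvP is absent, so *cilC* is not transcribed.
So CilC is not produced.
Norleucine is present, so KosR is inactive.
With no repressor bound, *dovC* is transcribed.
So DovC is produced and active.
No repressor is bound and DovC is active, so *nerL* is transcribed.
So NerL is produced and active.
With repressor NerL bound, *zorP* is not transcribed.
So ZorP is not produced.
Mn²⁺ is present, so WexH is active.
With repressor WexH bound, *elnQ* is not transcribed.
So ElnQ is not produced.
With no repressor bound, *gixF* is transcribed.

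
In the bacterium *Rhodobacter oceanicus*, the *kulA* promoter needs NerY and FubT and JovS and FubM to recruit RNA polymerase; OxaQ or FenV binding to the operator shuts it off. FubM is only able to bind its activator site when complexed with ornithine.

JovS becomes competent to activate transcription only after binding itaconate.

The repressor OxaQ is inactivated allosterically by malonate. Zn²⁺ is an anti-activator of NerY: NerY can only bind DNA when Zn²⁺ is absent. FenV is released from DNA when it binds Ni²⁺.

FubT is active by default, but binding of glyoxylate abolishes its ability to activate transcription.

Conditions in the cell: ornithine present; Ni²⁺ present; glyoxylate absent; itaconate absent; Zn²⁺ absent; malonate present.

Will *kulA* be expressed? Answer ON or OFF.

OFF

Zn²⁺ is absent, so NerY is active.
Malonate is present, so OxaQ is inactive.
Ni²⁺ is present, so FenV is inactive.
Glyoxylate is absent, so FubT is active.
Itaconate is absent, so JovS is inactive.
Ornithine is present, so FubM is active.
Required activator JovS is absent, so *kulA* is not transcribed.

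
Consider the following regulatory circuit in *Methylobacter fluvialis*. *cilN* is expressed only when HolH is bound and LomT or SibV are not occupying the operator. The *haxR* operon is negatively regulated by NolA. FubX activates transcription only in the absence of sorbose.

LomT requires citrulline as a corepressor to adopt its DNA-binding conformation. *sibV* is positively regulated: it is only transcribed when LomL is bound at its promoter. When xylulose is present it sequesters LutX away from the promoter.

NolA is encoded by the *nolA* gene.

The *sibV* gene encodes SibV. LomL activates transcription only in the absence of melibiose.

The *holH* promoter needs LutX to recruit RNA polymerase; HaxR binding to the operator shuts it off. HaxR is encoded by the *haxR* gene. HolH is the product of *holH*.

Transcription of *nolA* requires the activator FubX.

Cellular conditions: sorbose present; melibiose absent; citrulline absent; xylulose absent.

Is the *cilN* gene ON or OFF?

OFF

Citrulline is absent, so LomT is inactive.
Sorbose is present, so FubX is inactive.
Required activator FubX is absent, so *nolA* is not transcribed.
So NolA is not produced.
With no repressor bound, *haxR* is transcribed.
So HaxR is produced and active.
Xylulose is absent, so LutX is active.
With repressor HaxR bound, *holH* is not transcribed.
So HolH is not produced.
Melibiose is absent, so LomL is active.
No repressor is bound and LomL is active, so *sibV* is transcribed.
So SibV is produced and active.
With repressor SibV bound, *cilN* is not transcribed.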